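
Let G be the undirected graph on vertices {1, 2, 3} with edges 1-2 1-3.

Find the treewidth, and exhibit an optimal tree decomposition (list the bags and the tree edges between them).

Every bag has size at most 2, so the width is 2 − 1 = 1 and tw(G) ≤ 1. Since G has at least one edge (e.g. 2–1), it is not an edgeless graph, so tw(G) ≥ 1. Combining the bounds, tw(G) = 1.

Treewidth 1.
One such decomposition:
Bags: B1 = {1, 2}  B2 = {1, 3}
Tree: B1–B2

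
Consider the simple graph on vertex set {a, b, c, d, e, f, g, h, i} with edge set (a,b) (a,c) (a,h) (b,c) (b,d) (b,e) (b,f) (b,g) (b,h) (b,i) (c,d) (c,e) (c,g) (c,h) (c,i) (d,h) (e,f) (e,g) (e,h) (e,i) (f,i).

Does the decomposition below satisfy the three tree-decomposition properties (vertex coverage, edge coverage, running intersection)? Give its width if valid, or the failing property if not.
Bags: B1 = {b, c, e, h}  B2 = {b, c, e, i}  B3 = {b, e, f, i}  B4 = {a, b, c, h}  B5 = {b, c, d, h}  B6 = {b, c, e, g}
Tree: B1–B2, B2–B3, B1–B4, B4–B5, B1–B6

Yes; width 3.

Vertex coverage: the bags together contain {a, b, c, d, e, f, g, h, i}, the full vertex set. Edge coverage: each edge of G has both endpoints in at least one bag. Running intersection: for every vertex, the bags containing it form a connected subtree. All three properties hold, so this is a valid tree decomposition of width max|bag| − 1 = 3, and hence tw(G) ≤ 3.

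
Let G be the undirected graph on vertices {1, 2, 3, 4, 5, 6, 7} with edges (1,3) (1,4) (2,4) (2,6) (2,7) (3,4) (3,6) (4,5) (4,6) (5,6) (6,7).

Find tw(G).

2

A width-2 tree decomposition is:
Bags: B1 = {4, 5, 6}  B2 = {2, 4, 6}  B3 = {2, 6, 7}  B4 = {3, 4, 6}  B5 = {1, 3, 4}
Tree: B1–B2, B2–B3, B1–B4, B4–B5
Each bag holds 3 vertices, so the decomposition has width 2, which upper-bounds the treewidth. For the lower bound, the 3 vertices {1, 3, 4} are pairwise adjacent, and any tree decomposition puts a clique entirely inside one bag — forcing width ≥ 2. Combining the bounds, tw(G) = 2.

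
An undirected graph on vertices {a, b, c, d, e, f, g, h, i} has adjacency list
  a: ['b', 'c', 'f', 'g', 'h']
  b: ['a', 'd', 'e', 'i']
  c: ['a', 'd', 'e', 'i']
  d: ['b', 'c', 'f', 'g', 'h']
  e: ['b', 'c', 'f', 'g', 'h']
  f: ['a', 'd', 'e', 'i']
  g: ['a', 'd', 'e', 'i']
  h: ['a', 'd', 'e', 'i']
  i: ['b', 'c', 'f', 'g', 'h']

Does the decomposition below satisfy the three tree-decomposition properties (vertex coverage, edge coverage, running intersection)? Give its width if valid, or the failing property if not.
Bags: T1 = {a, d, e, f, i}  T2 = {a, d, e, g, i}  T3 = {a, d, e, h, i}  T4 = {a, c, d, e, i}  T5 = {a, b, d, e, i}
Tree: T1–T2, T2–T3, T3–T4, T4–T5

Every vertex of G appears in some bag (union = {a, b, c, d, e, f, g, h, i}); every edge is covered by a bag; and for each vertex v the set of bags containing v is connected in the bag tree. The decomposition is therefore valid. The largest bag has 5 vertices, so the width is 4.

Yes; width 4.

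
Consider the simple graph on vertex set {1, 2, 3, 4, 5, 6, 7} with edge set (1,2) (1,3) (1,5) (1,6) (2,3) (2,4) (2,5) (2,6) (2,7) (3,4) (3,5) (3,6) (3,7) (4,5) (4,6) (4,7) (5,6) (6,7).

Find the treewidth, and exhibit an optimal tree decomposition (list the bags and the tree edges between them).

Treewidth 4.
One optimal decomposition is:
Bags: B1 = {2, 3, 4, 6, 7}  B2 = {2, 3, 4, 5, 6}  B3 = {1, 2, 3, 5, 6}
Tree: B1–B2, B2–B3

The largest bag has 5 vertices, giving width 4; this decomposition certifies tw(G) ≤ 4. On the other hand G contains the 5-clique {1, 2, 3, 5, 6}. A clique must lie in a single bag of any decomposition, so no decomposition can have width below 4. Therefore the treewidth is 4.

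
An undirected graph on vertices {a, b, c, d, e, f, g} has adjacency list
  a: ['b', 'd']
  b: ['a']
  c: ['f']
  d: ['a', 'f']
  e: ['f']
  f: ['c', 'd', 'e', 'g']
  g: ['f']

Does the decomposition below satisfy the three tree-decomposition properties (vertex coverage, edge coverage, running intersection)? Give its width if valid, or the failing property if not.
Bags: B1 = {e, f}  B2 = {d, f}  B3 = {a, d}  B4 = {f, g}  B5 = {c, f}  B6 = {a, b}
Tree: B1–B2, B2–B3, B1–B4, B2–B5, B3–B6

Yes; width 1.

Vertex coverage: the bags together contain {a, b, c, d, e, f, g}, the full vertex set. Edge coverage: each edge of G has both endpoints in at least one bag. Running intersection: for every vertex, the bags containing it form a connected subtree. All three properties hold, so this is a valid tree decomposition of width max|bag| − 1 = 1, and hence tw(G) ≤ 1.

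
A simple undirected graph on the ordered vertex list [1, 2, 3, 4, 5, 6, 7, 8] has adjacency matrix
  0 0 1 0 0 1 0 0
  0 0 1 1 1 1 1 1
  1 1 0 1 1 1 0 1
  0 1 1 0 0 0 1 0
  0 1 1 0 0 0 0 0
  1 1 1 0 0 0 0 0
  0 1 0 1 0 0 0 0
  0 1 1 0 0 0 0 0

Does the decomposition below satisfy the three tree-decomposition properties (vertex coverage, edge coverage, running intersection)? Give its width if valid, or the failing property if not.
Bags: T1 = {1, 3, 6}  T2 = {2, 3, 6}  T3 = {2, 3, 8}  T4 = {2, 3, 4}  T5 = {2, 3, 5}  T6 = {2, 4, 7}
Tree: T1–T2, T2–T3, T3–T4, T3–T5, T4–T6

Vertex coverage: the bags together contain {1, 2, 3, 4, 5, 6, 7, 8}, the full vertex set. Edge coverage: each edge of G has both endpoints in at least one bag. Running intersection: for every vertex, the bags containing it form a connected subtree. All three properties hold, so this is a valid tree decomposition of width max|bag| − 1 = 2, and hence tw(G) ≤ 2.

Yes; width 2.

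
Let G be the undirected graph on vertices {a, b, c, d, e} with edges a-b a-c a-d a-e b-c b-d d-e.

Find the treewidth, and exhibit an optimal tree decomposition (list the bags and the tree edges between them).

Treewidth 2.
One optimal decomposition is:
Bags: B1 = {a, b, d}  B2 = {a, b, c}  B3 = {a, d, e}
Tree: B1–B2, B1–B3

The largest bag has 3 vertices, giving width 2; this decomposition certifies tw(G) ≤ 2. On the other hand G contains the 3-clique {a, d, e}. A clique must lie in a single bag of any decomposition, so no decomposition can have width below 2. Therefore the treewidth is 2.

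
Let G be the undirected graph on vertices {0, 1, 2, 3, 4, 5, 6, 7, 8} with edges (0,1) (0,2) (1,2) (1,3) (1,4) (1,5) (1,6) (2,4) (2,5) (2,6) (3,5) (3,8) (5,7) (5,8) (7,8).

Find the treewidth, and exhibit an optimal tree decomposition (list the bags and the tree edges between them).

Every bag has size at most 3, so the width is 3 − 1 = 2 and tw(G) ≤ 2. On the other hand G contains the 3-clique {3, 5, 8}. A clique must lie in a single bag of any decomposition, so no decomposition can have width below 2. Hence tw(G) = 2 exactly.

Treewidth 2.
One such decomposition:
Bags: B1 = {1, 2, 5}  B2 = {1, 3, 5}  B3 = {3, 5, 8}  B4 = {5, 7, 8}  B5 = {0, 1, 2}  B6 = {1, 2, 4}  B7 = {1, 2, 6}
Tree: B1–B2, B2–B3, B3–B4, B1–B5, B1–B6, B5–B7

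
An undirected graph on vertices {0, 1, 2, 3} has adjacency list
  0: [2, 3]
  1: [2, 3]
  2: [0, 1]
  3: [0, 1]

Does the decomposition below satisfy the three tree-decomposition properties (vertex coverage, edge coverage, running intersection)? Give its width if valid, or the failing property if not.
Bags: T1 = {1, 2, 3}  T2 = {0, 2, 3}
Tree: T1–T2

Vertex coverage: the bags together contain {0, 1, 2, 3}, the full vertex set. Edge coverage: each edge of G has both endpoints in at least one bag. Running intersection: for every vertex, the bags containing it form a connected subtree. All three properties hold, so this is a valid tree decomposition of width max|bag| − 1 = 2, and hence tw(G) ≤ 2.

Yes; width 2.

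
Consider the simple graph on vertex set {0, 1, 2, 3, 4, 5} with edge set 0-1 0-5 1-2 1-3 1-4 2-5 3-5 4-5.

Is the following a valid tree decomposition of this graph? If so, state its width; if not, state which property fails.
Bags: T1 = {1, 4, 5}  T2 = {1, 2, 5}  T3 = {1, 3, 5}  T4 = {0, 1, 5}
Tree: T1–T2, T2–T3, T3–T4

Every vertex of G appears in some bag (union = {0, 1, 2, 3, 4, 5}); every edge is covered by a bag; and for each vertex v the set of bags containing v is connected in the bag tree. The decomposition is therefore valid. The largest bag has 3 vertices, so the width is 2.

Yes; width 2.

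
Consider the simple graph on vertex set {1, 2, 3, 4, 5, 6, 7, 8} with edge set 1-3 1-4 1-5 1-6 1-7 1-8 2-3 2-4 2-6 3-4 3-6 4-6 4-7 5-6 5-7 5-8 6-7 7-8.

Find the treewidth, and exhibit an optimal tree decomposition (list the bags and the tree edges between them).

The largest bag has 4 vertices, giving width 3; this decomposition certifies tw(G) ≤ 3. For the lower bound, the 4 vertices {1, 5, 7, 8} are pairwise adjacent, and any tree decomposition puts a clique entirely inside one bag — forcing width ≥ 3. The upper and lower bounds meet at 3, so that is the treewidth.

Treewidth 3.
One optimal decomposition is:
Bags: B1 = {1, 4, 6, 7}  B2 = {1, 5, 6, 7}  B3 = {1, 3, 4, 6}  B4 = {1, 5, 7, 8}  B5 = {2, 3, 4, 6}
Tree: B1–B2, B1–B3, B2–B4, B3–B5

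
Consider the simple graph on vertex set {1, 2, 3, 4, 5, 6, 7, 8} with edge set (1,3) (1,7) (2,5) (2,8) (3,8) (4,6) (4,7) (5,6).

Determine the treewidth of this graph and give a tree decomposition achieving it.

Treewidth 2.
One such decomposition:
Bags: B1 = {4, 5, 6}  B2 = {4, 5, 7}  B3 = {1, 5, 7}  B4 = {1, 3, 5}  B5 = {3, 5, 8}  B6 = {2, 5, 8}
Tree: B1–B2, B2–B3, B3–B4, B4–B5, B5–B6

The largest bag has 3 vertices, giving width 2; this decomposition certifies tw(G) ≤ 2. The edges 5–6–4–7–1–3–8–2–5 form a cycle, so G is not a tree and its treewidth is at least 2. The upper and lower bounds meet at 2, so that is the treewidth.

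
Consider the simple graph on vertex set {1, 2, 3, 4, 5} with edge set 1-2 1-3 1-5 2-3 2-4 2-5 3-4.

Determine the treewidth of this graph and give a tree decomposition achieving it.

Treewidth 2.
Bags: B1 = {2, 3, 4}  B2 = {1, 2, 3}  B3 = {1, 2, 5}
Tree: B1–B2, B2–B3

Every bag has size at most 3, so the width is 3 − 1 = 2 and tw(G) ≤ 2. For the lower bound, the 3 vertices {1, 2, 3} are pairwise adjacent, and any tree decomposition puts a clique entirely inside one bag — forcing width ≥ 2. Combining the bounds, tw(G) = 2.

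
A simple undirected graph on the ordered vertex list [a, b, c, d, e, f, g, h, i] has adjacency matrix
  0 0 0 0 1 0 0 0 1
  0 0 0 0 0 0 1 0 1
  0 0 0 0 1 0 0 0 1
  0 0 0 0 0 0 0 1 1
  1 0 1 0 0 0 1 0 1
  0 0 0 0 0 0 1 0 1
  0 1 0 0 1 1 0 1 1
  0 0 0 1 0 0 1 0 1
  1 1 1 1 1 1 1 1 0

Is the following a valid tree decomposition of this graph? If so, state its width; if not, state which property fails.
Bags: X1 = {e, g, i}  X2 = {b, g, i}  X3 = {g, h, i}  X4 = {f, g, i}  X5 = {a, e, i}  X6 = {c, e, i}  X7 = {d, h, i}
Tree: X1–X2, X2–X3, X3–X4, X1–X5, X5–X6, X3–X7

Yes; width 2.

Checking the three conditions: (i) the bags cover all of {a, b, c, d, e, f, g, h, i}; (ii) for each edge, some bag contains both endpoints; (iii) the bags containing any fixed vertex form a subtree. All hold, so the decomposition is valid with width 3 − 1 = 2.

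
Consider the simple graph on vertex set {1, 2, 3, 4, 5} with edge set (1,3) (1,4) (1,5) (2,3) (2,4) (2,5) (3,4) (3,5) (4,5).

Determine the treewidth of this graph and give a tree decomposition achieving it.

Treewidth 3.
One such decomposition:
Bags: B1 = {2, 3, 4, 5}  B2 = {1, 3, 4, 5}
Tree: B1–B2

Every bag has size at most 4, so the width is 4 − 1 = 3 and tw(G) ≤ 3. Conversely, {1, 3, 4, 5} is a clique of size 4, and the vertices of any clique must share a bag in every tree decomposition; so some bag has ≥ 4 vertices and tw(G) ≥ 3. The upper and lower bounds meet at 3, so that is the treewidth.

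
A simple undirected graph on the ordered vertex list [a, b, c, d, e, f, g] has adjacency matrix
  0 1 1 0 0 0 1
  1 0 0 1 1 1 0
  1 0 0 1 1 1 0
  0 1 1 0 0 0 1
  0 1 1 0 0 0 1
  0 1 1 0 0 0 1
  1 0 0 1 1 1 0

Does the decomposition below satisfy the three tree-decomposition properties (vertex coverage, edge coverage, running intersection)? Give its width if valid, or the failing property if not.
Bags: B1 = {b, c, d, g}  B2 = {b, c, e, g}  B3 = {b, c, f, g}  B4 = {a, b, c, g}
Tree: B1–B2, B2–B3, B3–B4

Yes; width 3.

Every vertex of G appears in some bag (union = {a, b, c, d, e, f, g}); every edge is covered by a bag; and for each vertex v the set of bags containing v is connected in the bag tree. The decomposition is therefore valid. The largest bag has 4 vertices, so the width is 3.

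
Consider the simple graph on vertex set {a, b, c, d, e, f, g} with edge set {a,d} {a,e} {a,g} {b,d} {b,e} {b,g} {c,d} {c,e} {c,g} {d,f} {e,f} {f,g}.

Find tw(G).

A width-3 tree decomposition is:
Bags: B1 = {b, d, e, g}  B2 = {d, e, f, g}  B3 = {c, d, e, g}  B4 = {a, d, e, g}
Tree: B1–B2, B2–B3, B3–B4
Every bag has size at most 4, so the width is 4 − 1 = 3 and tw(G) ≤ 3. For the lower bound: the 4 vertex sets {b,d}, {f,g}, {e}, {c} are disjoint, each induces a connected subgraph, and every pair is joined by at least one edge of G. Contracting each set to a single vertex therefore yields K_{4} as a minor, and since treewidth is minor-monotone, tw(G) ≥ tw(K_{4}) = 3. The upper and lower bounds meet at 3, so that is the treewidth.

3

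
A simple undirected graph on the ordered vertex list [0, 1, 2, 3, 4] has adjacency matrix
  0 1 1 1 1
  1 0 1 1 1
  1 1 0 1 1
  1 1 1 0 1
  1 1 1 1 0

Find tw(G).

A width-4 tree decomposition is:
Bags: B1 = {0, 1, 2, 3, 4}
Tree: (single bag)
A single bag containing all 5 vertices is trivially a valid decomposition of width 4. On the other hand G contains the 5-clique {0, 1, 2, 3, 4}. A clique must lie in a single bag of any decomposition, so no decomposition can have width below 4. The upper and lower bounds meet at 4, so that is the treewidth.

4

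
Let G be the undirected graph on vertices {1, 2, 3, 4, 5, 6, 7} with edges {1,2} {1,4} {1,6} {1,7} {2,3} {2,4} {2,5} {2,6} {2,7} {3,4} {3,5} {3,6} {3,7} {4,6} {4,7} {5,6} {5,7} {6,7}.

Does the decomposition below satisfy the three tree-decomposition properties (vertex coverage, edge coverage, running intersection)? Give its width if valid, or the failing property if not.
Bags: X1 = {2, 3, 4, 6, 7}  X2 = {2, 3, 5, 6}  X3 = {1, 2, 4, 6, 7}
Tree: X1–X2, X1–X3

No — edge (7,5) lies in no bag.

A tree decomposition must satisfy three properties: every vertex lies in some bag; for every edge, both endpoints lie together in some bag; and for every vertex, the bags containing it form a connected subtree. Here edge (7,5) lies in no bag, so the decomposition is invalid.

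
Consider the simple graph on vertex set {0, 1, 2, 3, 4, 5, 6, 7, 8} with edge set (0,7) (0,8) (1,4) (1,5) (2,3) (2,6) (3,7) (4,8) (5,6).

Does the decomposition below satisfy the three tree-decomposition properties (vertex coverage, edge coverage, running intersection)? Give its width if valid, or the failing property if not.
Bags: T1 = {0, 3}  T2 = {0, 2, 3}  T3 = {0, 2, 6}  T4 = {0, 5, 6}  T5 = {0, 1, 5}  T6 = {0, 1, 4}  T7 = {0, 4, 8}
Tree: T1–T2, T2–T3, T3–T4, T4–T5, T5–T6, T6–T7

No — vertex 7 appears in no bag.

A tree decomposition must satisfy three properties: every vertex lies in some bag; for every edge, both endpoints lie together in some bag; and for every vertex, the bags containing it form a connected subtree. Here vertex 7 appears in no bag, so the decomposition is invalid.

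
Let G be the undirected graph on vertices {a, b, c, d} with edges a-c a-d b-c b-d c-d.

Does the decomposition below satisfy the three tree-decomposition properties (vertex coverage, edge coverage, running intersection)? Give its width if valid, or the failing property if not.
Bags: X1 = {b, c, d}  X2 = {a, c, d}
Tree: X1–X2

Yes; width 2.

Checking the three conditions: (i) the bags cover all of {a, b, c, d}; (ii) for each edge, some bag contains both endpoints; (iii) the bags containing any fixed vertex form a subtree. All hold, so the decomposition is valid with width 3 − 1 = 2.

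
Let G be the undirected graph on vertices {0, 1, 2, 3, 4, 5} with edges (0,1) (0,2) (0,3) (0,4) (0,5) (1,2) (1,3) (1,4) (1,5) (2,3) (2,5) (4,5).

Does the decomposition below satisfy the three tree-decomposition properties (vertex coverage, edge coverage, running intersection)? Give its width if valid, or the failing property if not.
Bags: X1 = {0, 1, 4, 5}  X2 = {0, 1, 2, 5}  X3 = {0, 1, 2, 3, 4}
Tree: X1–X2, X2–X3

No — bags containing vertex 4 are not connected in the tree.

A tree decomposition must satisfy three properties: every vertex lies in some bag; for every edge, both endpoints lie together in some bag; and for every vertex, the bags containing it form a connected subtree. Here bags containing vertex 4 are not connected in the tree, so the decomposition is invalid.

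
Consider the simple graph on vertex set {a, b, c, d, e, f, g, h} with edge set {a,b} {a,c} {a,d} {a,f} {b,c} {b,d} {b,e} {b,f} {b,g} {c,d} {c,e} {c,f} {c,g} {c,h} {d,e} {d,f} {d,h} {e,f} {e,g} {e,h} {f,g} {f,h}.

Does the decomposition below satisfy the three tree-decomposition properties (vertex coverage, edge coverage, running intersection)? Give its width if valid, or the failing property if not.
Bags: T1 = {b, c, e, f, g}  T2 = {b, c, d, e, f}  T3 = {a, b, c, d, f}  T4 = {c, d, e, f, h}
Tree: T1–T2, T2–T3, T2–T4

Checking the three conditions: (i) the bags cover all of {a, b, c, d, e, f, g, h}; (ii) for each edge, some bag contains both endpoints; (iii) the bags containing any fixed vertex form a subtree. All hold, so the decomposition is valid with width 5 − 1 = 4.

Yes; width 4.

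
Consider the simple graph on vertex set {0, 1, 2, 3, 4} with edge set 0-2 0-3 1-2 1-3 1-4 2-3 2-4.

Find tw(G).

A width-2 tree decomposition is:
Bags: B1 = {1, 2, 4}  B2 = {1, 2, 3}  B3 = {0, 2, 3}
Tree: B1–B2, B2–B3
Every bag has size at most 3, so the width is 3 − 1 = 2 and tw(G) ≤ 2. On the other hand G contains the 3-clique {0, 2, 3}. A clique must lie in a single bag of any decomposition, so no decomposition can have width below 2. The upper and lower bounds meet at 2, so that is the treewidth.

2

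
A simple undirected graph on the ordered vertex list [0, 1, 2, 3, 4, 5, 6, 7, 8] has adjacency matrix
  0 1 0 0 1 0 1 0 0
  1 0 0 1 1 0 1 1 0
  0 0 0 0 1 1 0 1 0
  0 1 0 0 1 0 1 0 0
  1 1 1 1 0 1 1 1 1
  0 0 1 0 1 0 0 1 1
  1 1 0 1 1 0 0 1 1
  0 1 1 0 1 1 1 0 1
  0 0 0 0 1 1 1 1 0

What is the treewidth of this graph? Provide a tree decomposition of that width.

Treewidth 3.
One optimal decomposition is:
Bags: B1 = {1, 4, 6, 7}  B2 = {4, 6, 7, 8}  B3 = {4, 5, 7, 8}  B4 = {1, 3, 4, 6}  B5 = {2, 4, 5, 7}  B6 = {0, 1, 4, 6}
Tree: B1–B2, B2–B3, B1–B4, B3–B5, B4–B6

Every bag has size at most 4, so the width is 4 − 1 = 3 and tw(G) ≤ 3. Conversely, {2, 4, 5, 7} is a clique of size 4, and the vertices of any clique must share a bag in every tree decomposition; so some bag has ≥ 4 vertices and tw(G) ≥ 3. Therefore the treewidth is 3.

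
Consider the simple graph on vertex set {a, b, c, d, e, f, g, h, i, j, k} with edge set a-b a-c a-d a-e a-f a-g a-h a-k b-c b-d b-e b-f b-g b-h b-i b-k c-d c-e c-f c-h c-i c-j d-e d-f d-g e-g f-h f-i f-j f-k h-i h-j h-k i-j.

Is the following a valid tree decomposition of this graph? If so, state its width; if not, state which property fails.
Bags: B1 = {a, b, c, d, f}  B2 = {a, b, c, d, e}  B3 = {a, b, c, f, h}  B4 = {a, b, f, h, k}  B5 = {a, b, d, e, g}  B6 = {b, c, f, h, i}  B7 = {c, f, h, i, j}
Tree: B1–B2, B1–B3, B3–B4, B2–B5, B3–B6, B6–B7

Vertex coverage: the bags together contain {a, b, c, d, e, f, g, h, i, j, k}, the full vertex set. Edge coverage: each edge of G has both endpoints in at least one bag. Running intersection: for every vertex, the bags containing it form a connected subtree. All three properties hold, so this is a valid tree decomposition of width max|bag| − 1 = 4, and hence tw(G) ≤ 4.

Yes; width 4.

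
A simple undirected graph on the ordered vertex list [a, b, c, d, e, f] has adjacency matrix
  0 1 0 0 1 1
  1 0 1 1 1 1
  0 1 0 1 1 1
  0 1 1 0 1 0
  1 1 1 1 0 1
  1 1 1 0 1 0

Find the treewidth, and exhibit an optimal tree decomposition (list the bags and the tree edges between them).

Each bag holds 4 vertices, so the decomposition has width 3, which upper-bounds the treewidth. Conversely, {b, c, d, e} is a clique of size 4, and the vertices of any clique must share a bag in every tree decomposition; so some bag has ≥ 4 vertices and tw(G) ≥ 3. Therefore the treewidth is 3.

Treewidth 3.
One optimal decomposition is:
Bags: B1 = {b, c, d, e}  B2 = {b, c, e, f}  B3 = {a, b, e, f}
Tree: B1–B2, B2–B3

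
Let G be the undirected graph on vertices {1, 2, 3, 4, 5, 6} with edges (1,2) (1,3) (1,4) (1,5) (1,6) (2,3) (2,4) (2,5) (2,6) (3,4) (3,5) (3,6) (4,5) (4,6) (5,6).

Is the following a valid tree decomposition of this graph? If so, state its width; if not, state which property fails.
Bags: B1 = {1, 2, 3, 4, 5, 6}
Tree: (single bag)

Yes; width 5.

Checking the three conditions: (i) the bags cover all of {1, 2, 3, 4, 5, 6}; (ii) for each edge, some bag contains both endpoints; (iii) the bags containing any fixed vertex form a subtree. All hold, so the decomposition is valid with width 6 − 1 = 5.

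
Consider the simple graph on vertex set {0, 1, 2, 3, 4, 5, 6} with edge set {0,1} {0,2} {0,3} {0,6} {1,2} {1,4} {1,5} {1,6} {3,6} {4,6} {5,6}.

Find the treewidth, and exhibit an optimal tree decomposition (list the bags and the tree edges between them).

Treewidth 2.
One optimal decomposition is:
Bags: B1 = {0, 1, 2}  B2 = {0, 1, 6}  B3 = {1, 4, 6}  B4 = {0, 3, 6}  B5 = {1, 5, 6}
Tree: B1–B2, B2–B3, B2–B4, B2–B5

The largest bag has 3 vertices, giving width 2; this decomposition certifies tw(G) ≤ 2. For the lower bound, the 3 vertices {0, 1, 2} are pairwise adjacent, and any tree decomposition puts a clique entirely inside one bag — forcing width ≥ 2. Therefore the treewidth is 2.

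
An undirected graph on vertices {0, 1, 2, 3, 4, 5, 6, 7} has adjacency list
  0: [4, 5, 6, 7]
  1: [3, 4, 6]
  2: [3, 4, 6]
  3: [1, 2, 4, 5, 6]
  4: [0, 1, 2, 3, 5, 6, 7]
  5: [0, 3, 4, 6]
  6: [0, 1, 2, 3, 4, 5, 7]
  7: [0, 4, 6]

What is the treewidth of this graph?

3

A width-3 tree decomposition is:
Bags: B1 = {0, 4, 6, 7}  B2 = {0, 4, 5, 6}  B3 = {3, 4, 5, 6}  B4 = {2, 3, 4, 6}  B5 = {1, 3, 4, 6}
Tree: B1–B2, B2–B3, B3–B4, B3–B5
Every bag has size at most 4, so the width is 4 − 1 = 3 and tw(G) ≤ 3. For the lower bound, the 4 vertices {0, 4, 5, 6} are pairwise adjacent, and any tree decomposition puts a clique entirely inside one bag — forcing width ≥ 3. The upper and lower bounds meet at 3, so that is the treewidth.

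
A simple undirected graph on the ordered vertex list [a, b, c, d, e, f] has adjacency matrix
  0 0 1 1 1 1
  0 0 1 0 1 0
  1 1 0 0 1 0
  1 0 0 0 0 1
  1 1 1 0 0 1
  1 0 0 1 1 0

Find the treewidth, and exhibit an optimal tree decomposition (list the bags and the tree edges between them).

The largest bag has 3 vertices, giving width 2; this decomposition certifies tw(G) ≤ 2. For the lower bound, the 3 vertices {a, d, f} are pairwise adjacent, and any tree decomposition puts a clique entirely inside one bag — forcing width ≥ 2. Combining the bounds, tw(G) = 2.

Treewidth 2.
One optimal decomposition is:
Bags: B1 = {a, c, e}  B2 = {a, e, f}  B3 = {b, c, e}  B4 = {a, d, f}
Tree: B1–B2, B1–B3, B2–B4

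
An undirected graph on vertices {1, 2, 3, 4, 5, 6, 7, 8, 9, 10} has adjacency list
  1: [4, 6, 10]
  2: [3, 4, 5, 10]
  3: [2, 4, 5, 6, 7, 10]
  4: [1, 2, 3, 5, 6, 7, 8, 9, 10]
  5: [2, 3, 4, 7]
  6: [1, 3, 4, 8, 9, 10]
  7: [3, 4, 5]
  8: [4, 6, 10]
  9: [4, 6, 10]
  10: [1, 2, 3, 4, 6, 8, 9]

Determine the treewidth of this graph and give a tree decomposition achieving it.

Every bag has size at most 4, so the width is 4 − 1 = 3 and tw(G) ≤ 3. On the other hand G contains the 4-clique {2, 3, 4, 10}. A clique must lie in a single bag of any decomposition, so no decomposition can have width below 3. Hence tw(G) = 3 exactly.

Treewidth 3.
One optimal decomposition is:
Bags: B1 = {3, 4, 6, 10}  B2 = {4, 6, 9, 10}  B3 = {1, 4, 6, 10}  B4 = {4, 6, 8, 10}  B5 = {2, 3, 4, 10}  B6 = {2, 3, 4, 5}  B7 = {3, 4, 5, 7}
Tree: B1–B2, B2–B3, B1–B4, B1–B5, B5–B6, B6–B7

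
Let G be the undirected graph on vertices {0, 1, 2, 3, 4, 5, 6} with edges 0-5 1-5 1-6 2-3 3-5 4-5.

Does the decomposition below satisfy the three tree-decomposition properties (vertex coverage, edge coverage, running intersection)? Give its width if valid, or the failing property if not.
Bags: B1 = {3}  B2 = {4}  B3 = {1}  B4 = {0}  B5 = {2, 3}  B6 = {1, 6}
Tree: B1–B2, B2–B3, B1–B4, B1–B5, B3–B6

A tree decomposition must satisfy three properties: every vertex lies in some bag; for every edge, both endpoints lie together in some bag; and for every vertex, the bags containing it form a connected subtree. Here vertex 5 appears in no bag, so the decomposition is invalid.

No — vertex 5 appears in no bag.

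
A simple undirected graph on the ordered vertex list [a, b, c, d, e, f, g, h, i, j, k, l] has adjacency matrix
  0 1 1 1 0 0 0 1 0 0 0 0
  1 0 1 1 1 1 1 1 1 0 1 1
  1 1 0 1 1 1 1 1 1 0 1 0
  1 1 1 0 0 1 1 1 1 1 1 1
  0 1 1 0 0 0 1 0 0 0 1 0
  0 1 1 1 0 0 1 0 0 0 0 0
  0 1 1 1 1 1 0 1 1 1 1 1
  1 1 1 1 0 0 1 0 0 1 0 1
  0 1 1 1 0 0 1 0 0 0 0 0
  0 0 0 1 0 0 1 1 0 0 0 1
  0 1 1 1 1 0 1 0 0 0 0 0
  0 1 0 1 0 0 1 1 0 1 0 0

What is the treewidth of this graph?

4

A width-4 tree decomposition is:
Bags: B1 = {b, c, d, g, h}  B2 = {a, b, c, d, h}  B3 = {b, c, d, g, k}  B4 = {b, c, d, f, g}  B5 = {b, d, g, h, l}  B6 = {b, c, d, g, i}  B7 = {d, g, h, j, l}  B8 = {b, c, e, g, k}
Tree: B1–B2, B1–B3, B1–B4, B1–B5, B1–B6, B5–B7, B3–B8
The largest bag has 5 vertices, giving width 4; this decomposition certifies tw(G) ≤ 4. Conversely, {d, g, h, j, l} is a clique of size 5, and the vertices of any clique must share a bag in every tree decomposition; so some bag has ≥ 5 vertices and tw(G) ≥ 4. Therefore the treewidth is 4.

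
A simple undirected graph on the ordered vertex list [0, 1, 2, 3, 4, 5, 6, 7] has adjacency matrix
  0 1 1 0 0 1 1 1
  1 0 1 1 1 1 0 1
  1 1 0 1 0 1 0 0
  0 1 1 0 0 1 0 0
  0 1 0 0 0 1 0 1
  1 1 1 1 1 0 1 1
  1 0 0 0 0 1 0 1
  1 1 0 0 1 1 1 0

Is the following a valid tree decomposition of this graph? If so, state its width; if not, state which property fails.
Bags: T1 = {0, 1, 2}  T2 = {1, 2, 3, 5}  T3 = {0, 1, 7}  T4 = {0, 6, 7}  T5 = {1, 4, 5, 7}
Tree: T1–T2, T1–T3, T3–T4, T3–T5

A tree decomposition must satisfy three properties: every vertex lies in some bag; for every edge, both endpoints lie together in some bag; and for every vertex, the bags containing it form a connected subtree. Here edge (5,0) lies in no bag, so the decomposition is invalid.

No — edge (5,0) lies in no bag.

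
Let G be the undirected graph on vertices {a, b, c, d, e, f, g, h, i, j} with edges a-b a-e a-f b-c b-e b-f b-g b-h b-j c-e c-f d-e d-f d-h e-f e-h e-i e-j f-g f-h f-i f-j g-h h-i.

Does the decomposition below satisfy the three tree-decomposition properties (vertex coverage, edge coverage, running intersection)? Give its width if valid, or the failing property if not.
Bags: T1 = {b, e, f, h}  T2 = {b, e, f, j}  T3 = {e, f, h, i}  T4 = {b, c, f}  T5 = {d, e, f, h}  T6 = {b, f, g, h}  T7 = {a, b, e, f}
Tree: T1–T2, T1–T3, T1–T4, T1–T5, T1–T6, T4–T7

No — edge (e,c) lies in no bag.

A tree decomposition must satisfy three properties: every vertex lies in some bag; for every edge, both endpoints lie together in some bag; and for every vertex, the bags containing it form a connected subtree. Here edge (e,c) lies in no bag, so the decomposition is invalid.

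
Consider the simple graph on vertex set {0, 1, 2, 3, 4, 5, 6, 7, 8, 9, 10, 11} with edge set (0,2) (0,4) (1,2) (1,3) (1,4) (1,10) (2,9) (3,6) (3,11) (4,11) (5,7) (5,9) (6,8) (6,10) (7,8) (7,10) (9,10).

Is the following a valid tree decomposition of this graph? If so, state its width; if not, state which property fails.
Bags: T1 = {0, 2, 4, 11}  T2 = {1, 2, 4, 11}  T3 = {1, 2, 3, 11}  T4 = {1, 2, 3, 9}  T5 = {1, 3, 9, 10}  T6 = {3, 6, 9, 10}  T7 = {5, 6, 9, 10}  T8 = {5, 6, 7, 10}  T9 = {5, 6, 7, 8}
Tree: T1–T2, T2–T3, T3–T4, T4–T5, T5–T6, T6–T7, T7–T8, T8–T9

Yes; width 3.

Checking the three conditions: (i) the bags cover all of {0, 1, 2, 3, 4, 5, 6, 7, 8, 9, 10, 11}; (ii) for each edge, some bag contains both endpoints; (iii) the bags containing any fixed vertex form a subtree. All hold, so the decomposition is valid with width 4 − 1 = 3.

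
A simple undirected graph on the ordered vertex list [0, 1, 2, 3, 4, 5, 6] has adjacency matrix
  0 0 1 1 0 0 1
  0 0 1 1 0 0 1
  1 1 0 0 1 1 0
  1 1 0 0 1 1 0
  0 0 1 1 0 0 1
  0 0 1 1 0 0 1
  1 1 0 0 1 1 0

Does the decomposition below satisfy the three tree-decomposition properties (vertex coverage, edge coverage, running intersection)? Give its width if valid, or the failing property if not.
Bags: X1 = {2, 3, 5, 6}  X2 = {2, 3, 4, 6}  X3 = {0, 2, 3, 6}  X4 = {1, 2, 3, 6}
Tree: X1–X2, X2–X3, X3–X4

Yes; width 3.

Checking the three conditions: (i) the bags cover all of {0, 1, 2, 3, 4, 5, 6}; (ii) for each edge, some bag contains both endpoints; (iii) the bags containing any fixed vertex form a subtree. All hold, so the decomposition is valid with width 4 − 1 = 3.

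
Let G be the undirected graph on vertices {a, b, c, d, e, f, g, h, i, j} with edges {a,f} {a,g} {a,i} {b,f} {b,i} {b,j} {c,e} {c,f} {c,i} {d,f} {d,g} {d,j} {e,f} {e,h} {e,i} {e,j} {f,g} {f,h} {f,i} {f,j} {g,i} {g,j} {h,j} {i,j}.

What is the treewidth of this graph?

3

A width-3 tree decomposition is:
Bags: B1 = {e, f, h, j}  B2 = {e, f, i, j}  B3 = {f, g, i, j}  B4 = {b, f, i, j}  B5 = {d, f, g, j}  B6 = {c, e, f, i}  B7 = {a, f, g, i}
Tree: B1–B2, B2–B3, B2–B4, B3–B5, B2–B6, B3–B7
Each bag holds 4 vertices, so the decomposition has width 3, which upper-bounds the treewidth. For the lower bound, the 4 vertices {d, f, g, j} are pairwise adjacent, and any tree decomposition puts a clique entirely inside one bag — forcing width ≥ 3. Therefore the treewidth is 3.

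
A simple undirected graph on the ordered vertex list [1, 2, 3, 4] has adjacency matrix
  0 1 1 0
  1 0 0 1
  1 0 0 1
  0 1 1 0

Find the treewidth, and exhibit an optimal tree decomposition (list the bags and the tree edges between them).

Each bag holds 3 vertices, so the decomposition has width 2, which upper-bounds the treewidth. Since 4–2–1–3–4 is a cycle in G, G is not acyclic. Forests are exactly the graphs of treewidth ≤ 1, so tw(G) ≥ 2. Hence tw(G) = 2 exactly.

Treewidth 2.
One such decomposition:
Bags: B1 = {1, 2, 4}  B2 = {1, 3, 4}
Tree: B1–B2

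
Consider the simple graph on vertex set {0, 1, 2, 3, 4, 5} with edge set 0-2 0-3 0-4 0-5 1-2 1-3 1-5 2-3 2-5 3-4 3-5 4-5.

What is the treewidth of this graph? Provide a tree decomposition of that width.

Treewidth 3.
Bags: B1 = {0, 2, 3, 5}  B2 = {0, 3, 4, 5}  B3 = {1, 2, 3, 5}
Tree: B1–B2, B1–B3

Every bag has size at most 4, so the width is 4 − 1 = 3 and tw(G) ≤ 3. On the other hand G contains the 4-clique {0, 2, 3, 5}. A clique must lie in a single bag of any decomposition, so no decomposition can have width below 3. Therefore the treewidth is 3.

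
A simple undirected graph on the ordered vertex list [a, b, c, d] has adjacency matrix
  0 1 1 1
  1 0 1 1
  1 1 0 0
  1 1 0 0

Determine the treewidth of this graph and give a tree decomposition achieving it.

The largest bag has 3 vertices, giving width 2; this decomposition certifies tw(G) ≤ 2. On the other hand G contains the 3-clique {a, b, d}. A clique must lie in a single bag of any decomposition, so no decomposition can have width below 2. Hence tw(G) = 2 exactly.

Treewidth 2.
Bags: B1 = {a, b, c}  B2 = {a, b, d}
Tree: B1–B2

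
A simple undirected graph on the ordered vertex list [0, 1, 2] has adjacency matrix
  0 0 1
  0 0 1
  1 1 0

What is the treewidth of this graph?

1

A width-1 tree decomposition is:
Bags: B1 = {1, 2}  B2 = {0, 2}
Tree: B1–B2
Every bag has size at most 2, so the width is 2 − 1 = 1 and tw(G) ≤ 1. Since G has at least one edge (e.g. 1–2), it is not an edgeless graph, so tw(G) ≥ 1. Combining the bounds, tw(G) = 1.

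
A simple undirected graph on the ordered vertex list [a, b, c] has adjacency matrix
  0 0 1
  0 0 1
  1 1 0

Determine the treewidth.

A width-1 tree decomposition is:
Bags: B1 = {a, c}  B2 = {b, c}
Tree: B1–B2
Every bag has size at most 2, so the width is 2 − 1 = 1 and tw(G) ≤ 1. G has an edge, so its treewidth is at least 1. Hence tw(G) = 1 exactly.

1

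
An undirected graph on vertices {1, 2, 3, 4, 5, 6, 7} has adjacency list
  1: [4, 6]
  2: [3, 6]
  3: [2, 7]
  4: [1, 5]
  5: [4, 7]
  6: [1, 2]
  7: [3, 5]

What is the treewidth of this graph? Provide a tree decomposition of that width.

Each bag holds 3 vertices, so the decomposition has width 2, which upper-bounds the treewidth. For the lower bound, G contains the cycle 3–7–5–4–1–6–2–3, so G is not a forest; only forests have treewidth ≤ 1, hence tw(G) ≥ 2. Combining the bounds, tw(G) = 2.

Treewidth 2.
Bags: B1 = {3, 5, 7}  B2 = {3, 4, 5}  B3 = {1, 3, 4}  B4 = {1, 3, 6}  B5 = {2, 3, 6}
Tree: B1–B2, B2–B3, B3–B4, B4–B5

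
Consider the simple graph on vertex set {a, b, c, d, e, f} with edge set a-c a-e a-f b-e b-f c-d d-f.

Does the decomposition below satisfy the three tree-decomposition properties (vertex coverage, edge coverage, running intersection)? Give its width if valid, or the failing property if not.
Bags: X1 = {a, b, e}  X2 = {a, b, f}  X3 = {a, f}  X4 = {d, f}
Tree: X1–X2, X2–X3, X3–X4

No — vertex c appears in no bag.

A tree decomposition must satisfy three properties: every vertex lies in some bag; for every edge, both endpoints lie together in some bag; and for every vertex, the bags containing it form a connected subtree. Here vertex c appears in no bag, so the decomposition is invalid.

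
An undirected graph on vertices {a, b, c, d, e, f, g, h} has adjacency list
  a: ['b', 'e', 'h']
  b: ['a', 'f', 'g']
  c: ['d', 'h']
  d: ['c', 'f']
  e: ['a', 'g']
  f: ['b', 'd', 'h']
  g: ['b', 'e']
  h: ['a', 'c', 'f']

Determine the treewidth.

A width-2 tree decomposition is:
Bags: B1 = {b, e, g}  B2 = {a, b, e}  B3 = {a, b, f}  B4 = {a, f, h}  B5 = {d, f, h}  B6 = {c, d, h}
Tree: B1–B2, B2–B3, B3–B4, B4–B5, B5–B6
The largest bag has 3 vertices, giving width 2; this decomposition certifies tw(G) ≤ 2. The edges g–e–a–b–g form a cycle, so G is not a tree and its treewidth is at least 2. The upper and lower bounds meet at 2, so that is the treewidth.

2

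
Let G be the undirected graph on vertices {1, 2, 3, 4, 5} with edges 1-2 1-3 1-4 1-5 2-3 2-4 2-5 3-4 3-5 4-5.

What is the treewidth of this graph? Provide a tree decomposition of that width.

A single bag containing all 5 vertices is trivially a valid decomposition of width 4. Conversely, {1, 2, 3, 4, 5} is a clique of size 5, and the vertices of any clique must share a bag in every tree decomposition; so some bag has ≥ 5 vertices and tw(G) ≥ 4. Hence tw(G) = 4 exactly.

Treewidth 4.
Bags: B1 = {1, 2, 3, 4, 5}
Tree: (single bag)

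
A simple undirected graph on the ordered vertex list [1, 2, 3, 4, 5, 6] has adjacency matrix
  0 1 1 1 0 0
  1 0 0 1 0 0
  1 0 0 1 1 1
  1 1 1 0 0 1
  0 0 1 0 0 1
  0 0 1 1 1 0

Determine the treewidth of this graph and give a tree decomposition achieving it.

Every bag has size at most 3, so the width is 3 − 1 = 2 and tw(G) ≤ 2. For the lower bound, the 3 vertices {1, 2, 4} are pairwise adjacent, and any tree decomposition puts a clique entirely inside one bag — forcing width ≥ 2. Hence tw(G) = 2 exactly.

Treewidth 2.
Bags: B1 = {3, 4, 6}  B2 = {1, 3, 4}  B3 = {3, 5, 6}  B4 = {1, 2, 4}
Tree: B1–B2, B1–B3, B2–B4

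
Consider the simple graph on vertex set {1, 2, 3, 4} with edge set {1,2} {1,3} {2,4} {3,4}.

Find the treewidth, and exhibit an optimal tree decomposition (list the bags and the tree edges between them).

The largest bag has 3 vertices, giving width 2; this decomposition certifies tw(G) ≤ 2. For the lower bound, G contains the cycle 2–4–3–1–2, so G is not a forest; only forests have treewidth ≤ 1, hence tw(G) ≥ 2. Therefore the treewidth is 2.

Treewidth 2.
One optimal decomposition is:
Bags: B1 = {2, 3, 4}  B2 = {1, 2, 3}
Tree: B1–B2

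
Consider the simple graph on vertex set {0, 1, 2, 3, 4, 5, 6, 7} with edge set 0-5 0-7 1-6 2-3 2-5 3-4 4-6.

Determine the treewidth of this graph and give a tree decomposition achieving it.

Treewidth 1.
Bags: B1 = {0, 7}  B2 = {0, 5}  B3 = {2, 5}  B4 = {2, 3}  B5 = {3, 4}  B6 = {4, 6}  B7 = {1, 6}
Tree: B1–B2, B2–B3, B3–B4, B4–B5, B5–B6, B6–B7

Every bag has size at most 2, so the width is 2 − 1 = 1 and tw(G) ≤ 1. Any graph with an edge has treewidth ≥ 1, and G has the edge 7–0. The upper and lower bounds meet at 1, so that is the treewidth.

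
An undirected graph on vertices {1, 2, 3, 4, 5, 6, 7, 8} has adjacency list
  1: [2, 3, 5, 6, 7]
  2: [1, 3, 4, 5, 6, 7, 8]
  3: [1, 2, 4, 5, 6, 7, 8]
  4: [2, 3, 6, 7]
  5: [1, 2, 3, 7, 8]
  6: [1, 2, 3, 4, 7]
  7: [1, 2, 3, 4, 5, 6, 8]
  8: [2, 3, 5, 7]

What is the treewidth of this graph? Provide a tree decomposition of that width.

Treewidth 4.
One optimal decomposition is:
Bags: B1 = {1, 2, 3, 6, 7}  B2 = {1, 2, 3, 5, 7}  B3 = {2, 3, 4, 6, 7}  B4 = {2, 3, 5, 7, 8}
Tree: B1–B2, B1–B3, B2–B4

The largest bag has 5 vertices, giving width 4; this decomposition certifies tw(G) ≤ 4. For the lower bound, the 5 vertices {2, 3, 5, 7, 8} are pairwise adjacent, and any tree decomposition puts a clique entirely inside one bag — forcing width ≥ 4. The upper and lower bounds meet at 4, so that is the treewidth.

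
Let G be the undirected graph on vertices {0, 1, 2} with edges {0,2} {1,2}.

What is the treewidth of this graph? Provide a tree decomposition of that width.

Treewidth 1.
Bags: B1 = {0, 2}  B2 = {1, 2}
Tree: B1–B2

Every bag has size at most 2, so the width is 2 − 1 = 1 and tw(G) ≤ 1. Any graph with an edge has treewidth ≥ 1, and G has the edge 2–0. Therefore the treewidth is 1.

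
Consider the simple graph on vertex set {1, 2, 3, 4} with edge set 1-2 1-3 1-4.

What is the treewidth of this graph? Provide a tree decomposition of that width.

The largest bag has 2 vertices, giving width 1; this decomposition certifies tw(G) ≤ 1. G has an edge, so its treewidth is at least 1. The upper and lower bounds meet at 1, so that is the treewidth.

Treewidth 1.
One such decomposition:
Bags: B1 = {1, 4}  B2 = {1, 3}  B3 = {1, 2}
Tree: B1–B2, B1–B3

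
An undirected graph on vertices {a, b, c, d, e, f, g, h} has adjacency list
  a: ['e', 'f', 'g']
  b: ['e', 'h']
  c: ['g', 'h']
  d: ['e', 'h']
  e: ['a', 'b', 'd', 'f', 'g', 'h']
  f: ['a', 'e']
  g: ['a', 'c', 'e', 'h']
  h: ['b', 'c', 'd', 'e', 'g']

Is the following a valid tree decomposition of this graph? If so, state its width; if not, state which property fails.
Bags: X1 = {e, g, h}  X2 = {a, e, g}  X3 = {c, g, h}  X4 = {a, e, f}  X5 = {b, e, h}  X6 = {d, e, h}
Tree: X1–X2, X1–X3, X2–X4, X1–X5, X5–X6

Yes; width 2.

Checking the three conditions: (i) the bags cover all of {a, b, c, d, e, f, g, h}; (ii) for each edge, some bag contains both endpoints; (iii) the bags containing any fixed vertex form a subtree. All hold, so the decomposition is valid with width 3 − 1 = 2.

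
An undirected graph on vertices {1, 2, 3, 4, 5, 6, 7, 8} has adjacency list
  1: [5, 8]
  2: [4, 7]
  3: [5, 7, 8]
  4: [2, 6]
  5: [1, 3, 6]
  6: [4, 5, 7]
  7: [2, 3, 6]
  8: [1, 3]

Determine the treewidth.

2

A width-2 tree decomposition is:
Bags: B1 = {1, 3, 8}  B2 = {1, 3, 5}  B3 = {3, 5, 7}  B4 = {5, 6, 7}  B5 = {2, 6, 7}  B6 = {2, 4, 6}
Tree: B1–B2, B2–B3, B3–B4, B4–B5, B5–B6
The largest bag has 3 vertices, giving width 2; this decomposition certifies tw(G) ≤ 2. For the lower bound, G contains the cycle 8–1–5–3–8, so G is not a forest; only forests have treewidth ≤ 1, hence tw(G) ≥ 2. Hence tw(G) = 2 exactly.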